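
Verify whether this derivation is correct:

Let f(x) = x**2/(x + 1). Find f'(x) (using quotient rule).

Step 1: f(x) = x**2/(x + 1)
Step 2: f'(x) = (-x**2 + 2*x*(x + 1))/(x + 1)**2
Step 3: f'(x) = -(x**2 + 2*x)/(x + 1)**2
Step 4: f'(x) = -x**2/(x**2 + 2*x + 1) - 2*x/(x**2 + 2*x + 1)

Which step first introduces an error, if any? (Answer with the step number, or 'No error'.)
Step 3

Step 3 is incorrect due to a sign flip.
The step shows: -(x**2 + 2*x)/(x + 1)**2
The correct value should be: (x**2 + 2*x)/(x + 1)**2

Explanation: The sign of the whole expression was flipped: the term (x**2 + 2*x)/(x + 1)**2 was incorrectly written as -(x**2 + 2*x)/(x + 1)**2
The later steps are derived from this incorrect expression, so the error originates in Step 3.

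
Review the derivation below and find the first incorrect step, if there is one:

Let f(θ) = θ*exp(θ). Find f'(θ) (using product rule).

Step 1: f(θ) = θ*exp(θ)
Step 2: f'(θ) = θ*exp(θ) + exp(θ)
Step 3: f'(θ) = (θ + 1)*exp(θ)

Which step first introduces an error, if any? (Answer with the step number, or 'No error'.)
No error

All steps in this derivation are correct.
The final answer f'(θ) = (θ + 1)*exp(θ) is valid.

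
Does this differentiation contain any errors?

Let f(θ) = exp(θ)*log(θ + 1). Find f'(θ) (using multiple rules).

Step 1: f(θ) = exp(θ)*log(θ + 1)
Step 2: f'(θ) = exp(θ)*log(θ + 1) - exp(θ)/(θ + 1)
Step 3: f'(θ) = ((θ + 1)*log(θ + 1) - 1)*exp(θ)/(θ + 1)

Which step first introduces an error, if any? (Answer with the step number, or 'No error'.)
Step 2

Step 2 is incorrect due to a sign flip.
The step shows: exp(θ)*log(θ + 1) - exp(θ)/(θ + 1)
The correct value should be: exp(θ)*log(θ + 1) + exp(θ)/(θ + 1)

Explanation: The sign of one term was flipped: the term exp(θ)/(θ + 1) was incorrectly written as -exp(θ)/(θ + 1)
The later steps are derived from this incorrect expression, so the error originates in Step 2.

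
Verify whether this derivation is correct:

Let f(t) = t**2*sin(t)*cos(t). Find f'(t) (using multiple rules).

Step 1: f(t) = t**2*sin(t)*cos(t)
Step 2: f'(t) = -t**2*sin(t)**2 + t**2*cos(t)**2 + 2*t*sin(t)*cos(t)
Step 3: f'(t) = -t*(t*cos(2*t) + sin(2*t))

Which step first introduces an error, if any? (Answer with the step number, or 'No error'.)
Step 3

Step 3 is incorrect due to a sign flip.
The step shows: -t*(t*cos(2*t) + sin(2*t))
The correct value should be: t*(t*cos(2*t) + sin(2*t))

Explanation: The sign of the whole expression was flipped: the term t*(t*cos(2*t) + sin(2*t)) was incorrectly written as -t*(t*cos(2*t) + sin(2*t))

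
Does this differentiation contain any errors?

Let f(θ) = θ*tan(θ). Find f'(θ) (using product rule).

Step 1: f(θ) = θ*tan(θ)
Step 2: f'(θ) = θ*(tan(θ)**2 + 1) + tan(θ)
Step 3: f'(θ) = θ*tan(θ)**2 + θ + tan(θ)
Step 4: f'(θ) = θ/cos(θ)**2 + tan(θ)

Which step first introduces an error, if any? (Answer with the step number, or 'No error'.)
No error

All steps in this derivation are correct.
The final answer f'(θ) = θ/cos(θ)**2 + tan(θ) is valid.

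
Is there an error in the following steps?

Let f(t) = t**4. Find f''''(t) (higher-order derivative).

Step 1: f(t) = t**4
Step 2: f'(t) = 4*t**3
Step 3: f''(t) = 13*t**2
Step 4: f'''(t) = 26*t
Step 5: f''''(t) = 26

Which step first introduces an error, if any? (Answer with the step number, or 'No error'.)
Step 3

Step 3 is incorrect due to a wrong coefficient.
The step shows: 13*t**2
The correct value should be: 12*t**2

Explanation: The coefficient 12 was incorrectly written as 13: the term 12*t**2 was incorrectly written as 13*t**2
The later steps are derived from this incorrect expression, so the error originates in Step 3.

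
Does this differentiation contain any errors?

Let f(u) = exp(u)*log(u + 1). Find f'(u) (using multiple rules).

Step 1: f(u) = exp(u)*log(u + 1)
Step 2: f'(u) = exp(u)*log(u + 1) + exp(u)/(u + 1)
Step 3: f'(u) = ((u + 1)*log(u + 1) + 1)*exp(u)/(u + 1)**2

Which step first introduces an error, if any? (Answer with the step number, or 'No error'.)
Step 3

Step 3 is incorrect due to a wrong exponent.
The step shows: ((u + 1)*log(u + 1) + 1)*exp(u)/(u + 1)**2
The correct value should be: ((u + 1)*log(u + 1) + 1)*exp(u)/(u + 1)

Explanation: The exponent -1 on u + 1 was incorrectly written as -2: the term ((u + 1)*log(u + 1) + 1)*exp(u)/(u + 1) was incorrectly written as ((u + 1)*log(u + 1) + 1)*exp(u)/(u + 1)**2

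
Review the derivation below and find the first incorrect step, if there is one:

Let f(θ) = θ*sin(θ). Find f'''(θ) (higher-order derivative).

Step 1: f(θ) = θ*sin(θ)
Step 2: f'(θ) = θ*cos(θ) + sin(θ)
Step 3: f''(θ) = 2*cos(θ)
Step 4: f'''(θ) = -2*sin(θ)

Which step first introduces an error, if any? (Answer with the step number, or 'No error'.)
Step 3

Step 3 is incorrect due to a dropped term.
The step shows: 2*cos(θ)
The correct value should be: -θ*sin(θ) + 2*cos(θ)

Explanation: A term was dropped: the term -θ*sin(θ) was incorrectly omitted
The later steps are derived from this incorrect expression, so the error originates in Step 3.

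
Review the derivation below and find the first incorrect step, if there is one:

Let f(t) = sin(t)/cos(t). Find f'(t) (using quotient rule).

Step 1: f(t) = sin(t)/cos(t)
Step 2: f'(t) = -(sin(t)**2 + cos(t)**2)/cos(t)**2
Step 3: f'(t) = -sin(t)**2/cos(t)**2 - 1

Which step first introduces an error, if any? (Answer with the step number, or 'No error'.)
Step 2

Step 2 is incorrect due to a sign flip.
The step shows: -(sin(t)**2 + cos(t)**2)/cos(t)**2
The correct value should be: (sin(t)**2 + cos(t)**2)/cos(t)**2

Explanation: The sign of the whole expression was flipped: the term (sin(t)**2 + cos(t)**2)/cos(t)**2 was incorrectly written as -(sin(t)**2 + cos(t)**2)/cos(t)**2
The later steps are derived from this incorrect expression, so the error originates in Step 2.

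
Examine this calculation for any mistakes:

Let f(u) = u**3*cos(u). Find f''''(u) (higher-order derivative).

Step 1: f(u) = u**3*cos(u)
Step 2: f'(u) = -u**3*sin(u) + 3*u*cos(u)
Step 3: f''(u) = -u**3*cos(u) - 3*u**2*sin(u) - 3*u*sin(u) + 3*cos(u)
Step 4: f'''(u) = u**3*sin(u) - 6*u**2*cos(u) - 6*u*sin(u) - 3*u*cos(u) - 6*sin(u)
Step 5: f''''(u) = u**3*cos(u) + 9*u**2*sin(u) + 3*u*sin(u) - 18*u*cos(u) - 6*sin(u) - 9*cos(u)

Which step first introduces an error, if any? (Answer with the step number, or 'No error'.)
Step 2

Step 2 is incorrect due to a wrong exponent.
The step shows: -u**3*sin(u) + 3*u*cos(u)
The correct value should be: -u**3*sin(u) + 3*u**2*cos(u)

Explanation: The exponent 2 on u was incorrectly written as 1: the term 3*u**2*cos(u) was incorrectly written as 3*u*cos(u)
The later steps are derived from this incorrect expression, so the error originates in Step 2.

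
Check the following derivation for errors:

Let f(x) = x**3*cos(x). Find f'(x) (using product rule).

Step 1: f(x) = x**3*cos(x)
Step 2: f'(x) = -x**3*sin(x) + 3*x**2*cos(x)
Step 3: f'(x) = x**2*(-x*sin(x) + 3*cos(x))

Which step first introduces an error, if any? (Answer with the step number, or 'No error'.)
No error

All steps in this derivation are correct.
The final answer f'(x) = x**2*(-x*sin(x) + 3*cos(x)) is valid.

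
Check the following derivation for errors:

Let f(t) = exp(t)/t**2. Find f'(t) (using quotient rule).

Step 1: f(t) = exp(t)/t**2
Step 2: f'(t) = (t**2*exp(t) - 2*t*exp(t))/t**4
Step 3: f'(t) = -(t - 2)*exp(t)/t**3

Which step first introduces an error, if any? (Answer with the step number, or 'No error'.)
Step 3

Step 3 is incorrect due to a sign flip.
The step shows: -(t - 2)*exp(t)/t**3
The correct value should be: (t - 2)*exp(t)/t**3

Explanation: The sign of the whole expression was flipped: the term (t - 2)*exp(t)/t**3 was incorrectly written as -(t - 2)*exp(t)/t**3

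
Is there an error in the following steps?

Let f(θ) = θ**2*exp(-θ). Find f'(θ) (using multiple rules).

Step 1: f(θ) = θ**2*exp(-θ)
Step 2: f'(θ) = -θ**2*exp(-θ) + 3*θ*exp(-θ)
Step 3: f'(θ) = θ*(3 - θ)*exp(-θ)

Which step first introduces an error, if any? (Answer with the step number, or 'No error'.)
Step 2

Step 2 is incorrect due to a wrong coefficient.
The step shows: -θ**2*exp(-θ) + 3*θ*exp(-θ)
The correct value should be: -θ**2*exp(-θ) + 2*θ*exp(-θ)

Explanation: The coefficient 2 was incorrectly written as 3: the term 2*θ*exp(-θ) was incorrectly written as 3*θ*exp(-θ)
The later steps are derived from this incorrect expression, so the error originates in Step 2.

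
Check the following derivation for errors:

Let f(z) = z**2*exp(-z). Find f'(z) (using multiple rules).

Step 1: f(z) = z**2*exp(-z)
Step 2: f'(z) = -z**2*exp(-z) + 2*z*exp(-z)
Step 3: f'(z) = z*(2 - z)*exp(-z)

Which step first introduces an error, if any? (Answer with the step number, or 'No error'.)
No error

All steps in this derivation are correct.
The final answer f'(z) = z*(2 - z)*exp(-z) is valid.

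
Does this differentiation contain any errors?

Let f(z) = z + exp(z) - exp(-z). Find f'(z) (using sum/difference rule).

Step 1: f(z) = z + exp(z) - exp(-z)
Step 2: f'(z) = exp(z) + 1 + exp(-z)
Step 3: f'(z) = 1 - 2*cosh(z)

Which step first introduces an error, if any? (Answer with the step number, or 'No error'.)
Step 3

Step 3 is incorrect due to a sign flip.
The step shows: 1 - 2*cosh(z)
The correct value should be: 2*cosh(z) + 1

Explanation: The sign of one term was flipped: the term 2*cosh(z) was incorrectly written as -2*cosh(z)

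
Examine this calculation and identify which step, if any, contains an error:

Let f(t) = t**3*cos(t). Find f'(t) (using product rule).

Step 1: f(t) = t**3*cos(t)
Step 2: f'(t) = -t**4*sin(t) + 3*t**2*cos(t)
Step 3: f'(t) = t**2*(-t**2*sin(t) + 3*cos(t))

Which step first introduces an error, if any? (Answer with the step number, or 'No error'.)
Step 2

Step 2 is incorrect due to a wrong exponent.
The step shows: -t**4*sin(t) + 3*t**2*cos(t)
The correct value should be: -t**3*sin(t) + 3*t**2*cos(t)

Explanation: The exponent 3 on t was incorrectly written as 4: the term -t**3*sin(t) was incorrectly written as -t**4*sin(t)
The later steps are derived from this incorrect expression, so the error originates in Step 2.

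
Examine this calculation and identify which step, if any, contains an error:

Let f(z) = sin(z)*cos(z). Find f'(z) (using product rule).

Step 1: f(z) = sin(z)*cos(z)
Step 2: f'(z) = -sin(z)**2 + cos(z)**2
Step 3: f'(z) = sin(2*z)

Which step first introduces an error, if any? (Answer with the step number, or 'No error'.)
Step 3

Step 3 is incorrect due to a wrong trig function.
The step shows: sin(2*z)
The correct value should be: cos(2*z)

Explanation: cos(2*z) was incorrectly written as sin(2*z): the term cos(2*z) was incorrectly written as sin(2*z)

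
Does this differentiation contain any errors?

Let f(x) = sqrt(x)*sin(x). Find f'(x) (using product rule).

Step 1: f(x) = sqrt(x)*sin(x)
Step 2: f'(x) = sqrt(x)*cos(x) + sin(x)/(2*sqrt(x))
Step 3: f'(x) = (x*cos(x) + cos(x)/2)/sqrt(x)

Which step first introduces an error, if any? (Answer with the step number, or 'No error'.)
Step 3

Step 3 is incorrect due to a wrong trig function.
The step shows: (x*cos(x) + cos(x)/2)/sqrt(x)
The correct value should be: (x*cos(x) + sin(x)/2)/sqrt(x)

Explanation: sin(x) was incorrectly written as cos(x): the term (x*cos(x) + sin(x)/2)/sqrt(x) was incorrectly written as (x*cos(x) + cos(x)/2)/sqrt(x)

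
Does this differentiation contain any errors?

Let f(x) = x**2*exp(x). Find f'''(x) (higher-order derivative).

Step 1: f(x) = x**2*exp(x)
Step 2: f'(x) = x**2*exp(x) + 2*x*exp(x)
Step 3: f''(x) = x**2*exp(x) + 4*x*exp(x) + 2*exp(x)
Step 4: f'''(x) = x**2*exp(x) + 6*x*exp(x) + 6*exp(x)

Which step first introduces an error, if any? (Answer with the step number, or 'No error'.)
No error

All steps in this derivation are correct.
The final answer f'''(x) = x**2*exp(x) + 6*x*exp(x) + 6*exp(x) is valid.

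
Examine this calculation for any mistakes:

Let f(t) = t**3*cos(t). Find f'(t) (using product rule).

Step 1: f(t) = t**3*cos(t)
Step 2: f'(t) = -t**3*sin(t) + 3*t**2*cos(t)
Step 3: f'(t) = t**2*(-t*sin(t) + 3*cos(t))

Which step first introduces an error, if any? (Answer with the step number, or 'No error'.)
No error

All steps in this derivation are correct.
The final answer f'(t) = t**2*(-t*sin(t) + 3*cos(t)) is valid.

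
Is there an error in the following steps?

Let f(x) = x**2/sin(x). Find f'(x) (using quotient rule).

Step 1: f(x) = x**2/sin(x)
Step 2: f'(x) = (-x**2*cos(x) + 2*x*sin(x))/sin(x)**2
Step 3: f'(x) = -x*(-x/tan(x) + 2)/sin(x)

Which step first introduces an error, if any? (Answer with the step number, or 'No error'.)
Step 3

Step 3 is incorrect due to a sign flip.
The step shows: -x*(-x/tan(x) + 2)/sin(x)
The correct value should be: x*(-x/tan(x) + 2)/sin(x)

Explanation: The sign of the whole expression was flipped: the term x*(-x/tan(x) + 2)/sin(x) was incorrectly written as -x*(-x/tan(x) + 2)/sin(x)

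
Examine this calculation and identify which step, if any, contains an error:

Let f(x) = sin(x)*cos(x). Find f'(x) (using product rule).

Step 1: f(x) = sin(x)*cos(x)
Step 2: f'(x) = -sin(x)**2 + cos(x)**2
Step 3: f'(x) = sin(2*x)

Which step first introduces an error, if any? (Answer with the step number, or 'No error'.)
Step 3

Step 3 is incorrect due to a wrong trig function.
The step shows: sin(2*x)
The correct value should be: cos(2*x)

Explanation: cos(2*x) was incorrectly written as sin(2*x): the term cos(2*x) was incorrectly written as sin(2*x)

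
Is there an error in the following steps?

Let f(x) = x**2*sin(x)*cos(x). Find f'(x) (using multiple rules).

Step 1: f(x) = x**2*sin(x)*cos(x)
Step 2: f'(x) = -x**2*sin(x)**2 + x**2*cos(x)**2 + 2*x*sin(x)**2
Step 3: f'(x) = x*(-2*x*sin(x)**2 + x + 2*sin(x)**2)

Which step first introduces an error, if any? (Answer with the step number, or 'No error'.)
Step 2

Step 2 is incorrect due to a wrong trig function.
The step shows: -x**2*sin(x)**2 + x**2*cos(x)**2 + 2*x*sin(x)**2
The correct value should be: -x**2*sin(x)**2 + x**2*cos(x)**2 + 2*x*sin(x)*cos(x)

Explanation: cos(x) was incorrectly written as sin(x): the term 2*x*sin(x)*cos(x) was incorrectly written as 2*x*sin(x)**2
The later steps are derived from this incorrect expression, so the error originates in Step 2.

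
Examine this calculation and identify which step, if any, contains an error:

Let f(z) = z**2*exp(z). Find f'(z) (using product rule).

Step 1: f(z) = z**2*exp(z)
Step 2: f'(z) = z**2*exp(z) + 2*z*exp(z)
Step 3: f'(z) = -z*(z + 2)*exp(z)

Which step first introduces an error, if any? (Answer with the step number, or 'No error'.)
Step 3

Step 3 is incorrect due to a sign flip.
The step shows: -z*(z + 2)*exp(z)
The correct value should be: z*(z + 2)*exp(z)

Explanation: The sign of the whole expression was flipped: the term z*(z + 2)*exp(z) was incorrectly written as -z*(z + 2)*exp(z)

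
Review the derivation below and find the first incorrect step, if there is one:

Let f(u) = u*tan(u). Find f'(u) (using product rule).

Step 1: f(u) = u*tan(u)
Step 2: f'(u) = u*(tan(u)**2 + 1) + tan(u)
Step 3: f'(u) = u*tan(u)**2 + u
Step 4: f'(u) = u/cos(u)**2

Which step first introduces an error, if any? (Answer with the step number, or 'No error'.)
Step 3

Step 3 is incorrect due to a dropped term.
The step shows: u*tan(u)**2 + u
The correct value should be: u*tan(u)**2 + u + tan(u)

Explanation: A term was dropped: the term tan(u) was incorrectly omitted
The later steps are derived from this incorrect expression, so the error originates in Step 3.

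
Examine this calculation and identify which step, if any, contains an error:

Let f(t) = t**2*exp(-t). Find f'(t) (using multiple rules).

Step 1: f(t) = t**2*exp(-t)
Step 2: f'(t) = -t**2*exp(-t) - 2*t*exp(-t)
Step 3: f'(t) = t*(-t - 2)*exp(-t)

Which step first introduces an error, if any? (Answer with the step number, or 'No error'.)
Step 2

Step 2 is incorrect due to a sign flip.
The step shows: -t**2*exp(-t) - 2*t*exp(-t)
The correct value should be: -t**2*exp(-t) + 2*t*exp(-t)

Explanation: The sign of one term was flipped: the term 2*t*exp(-t) was incorrectly written as -2*t*exp(-t)
The later steps are derived from this incorrect expression, so the error originates in Step 2.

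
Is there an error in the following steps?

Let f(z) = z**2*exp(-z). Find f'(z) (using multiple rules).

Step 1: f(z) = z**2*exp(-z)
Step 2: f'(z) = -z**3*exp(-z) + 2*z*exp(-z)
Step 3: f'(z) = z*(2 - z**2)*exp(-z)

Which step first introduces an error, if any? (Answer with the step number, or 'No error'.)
Step 2

Step 2 is incorrect due to a wrong exponent.
The step shows: -z**3*exp(-z) + 2*z*exp(-z)
The correct value should be: -z**2*exp(-z) + 2*z*exp(-z)

Explanation: The exponent 2 on z was incorrectly written as 3: the term -z**2*exp(-z) was incorrectly written as -z**3*exp(-z)
The later steps are derived from this incorrect expression, so the error originates in Step 2.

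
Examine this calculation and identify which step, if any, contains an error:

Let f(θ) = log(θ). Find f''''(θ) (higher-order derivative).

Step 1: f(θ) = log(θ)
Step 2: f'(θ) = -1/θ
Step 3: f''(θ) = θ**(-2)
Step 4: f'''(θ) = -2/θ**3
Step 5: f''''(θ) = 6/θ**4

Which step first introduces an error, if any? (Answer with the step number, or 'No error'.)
Step 2

Step 2 is incorrect due to a sign flip.
The step shows: -1/θ
The correct value should be: 1/θ

Explanation: The sign of the whole expression was flipped: the term 1/θ was incorrectly written as -1/θ
The later steps are derived from this incorrect expression, so the error originates in Step 2.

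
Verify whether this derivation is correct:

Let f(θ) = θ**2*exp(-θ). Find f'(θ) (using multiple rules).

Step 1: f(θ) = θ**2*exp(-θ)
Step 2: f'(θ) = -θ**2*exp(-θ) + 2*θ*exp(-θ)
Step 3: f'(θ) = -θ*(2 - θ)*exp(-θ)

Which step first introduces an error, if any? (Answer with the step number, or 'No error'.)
Step 3

Step 3 is incorrect due to a sign flip.
The step shows: -θ*(2 - θ)*exp(-θ)
The correct value should be: θ*(2 - θ)*exp(-θ)

Explanation: The sign of the whole expression was flipped: the term θ*(2 - θ)*exp(-θ) was incorrectly written as -θ*(2 - θ)*exp(-θ)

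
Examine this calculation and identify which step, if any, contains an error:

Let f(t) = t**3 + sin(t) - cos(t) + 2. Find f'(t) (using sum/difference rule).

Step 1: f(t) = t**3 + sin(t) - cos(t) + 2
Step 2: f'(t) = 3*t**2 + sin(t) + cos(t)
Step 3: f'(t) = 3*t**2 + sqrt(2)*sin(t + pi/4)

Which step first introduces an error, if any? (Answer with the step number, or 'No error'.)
No error

All steps in this derivation are correct.
The final answer f'(t) = 3*t**2 + sqrt(2)*sin(t + pi/4) is valid.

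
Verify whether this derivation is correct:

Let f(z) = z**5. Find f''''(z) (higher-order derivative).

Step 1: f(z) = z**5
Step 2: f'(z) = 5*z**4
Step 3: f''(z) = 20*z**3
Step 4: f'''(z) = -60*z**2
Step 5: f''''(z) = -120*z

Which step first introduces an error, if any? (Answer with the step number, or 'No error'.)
Step 4

Step 4 is incorrect due to a sign flip.
The step shows: -60*z**2
The correct value should be: 60*z**2

Explanation: The sign of the whole expression was flipped: the term 60*z**2 was incorrectly written as -60*z**2
The later steps are derived from this incorrect expression, so the error originates in Step 4.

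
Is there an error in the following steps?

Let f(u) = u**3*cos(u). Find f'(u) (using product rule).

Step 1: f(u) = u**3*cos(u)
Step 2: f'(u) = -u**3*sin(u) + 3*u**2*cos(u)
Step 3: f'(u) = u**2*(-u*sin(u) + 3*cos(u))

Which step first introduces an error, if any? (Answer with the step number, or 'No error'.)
No error

All steps in this derivation are correct.
The final answer f'(u) = u**2*(-u*sin(u) + 3*cos(u)) is valid.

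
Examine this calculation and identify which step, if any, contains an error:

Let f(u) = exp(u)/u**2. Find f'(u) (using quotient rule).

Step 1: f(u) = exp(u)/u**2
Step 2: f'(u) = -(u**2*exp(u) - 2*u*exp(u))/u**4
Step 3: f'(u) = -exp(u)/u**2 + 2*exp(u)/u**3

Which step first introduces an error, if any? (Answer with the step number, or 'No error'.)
Step 2

Step 2 is incorrect due to a sign flip.
The step shows: -(u**2*exp(u) - 2*u*exp(u))/u**4
The correct value should be: (u**2*exp(u) - 2*u*exp(u))/u**4

Explanation: The sign of the whole expression was flipped: the term (u**2*exp(u) - 2*u*exp(u))/u**4 was incorrectly written as -(u**2*exp(u) - 2*u*exp(u))/u**4
The later steps are derived from this incorrect expression, so the error originates in Step 2.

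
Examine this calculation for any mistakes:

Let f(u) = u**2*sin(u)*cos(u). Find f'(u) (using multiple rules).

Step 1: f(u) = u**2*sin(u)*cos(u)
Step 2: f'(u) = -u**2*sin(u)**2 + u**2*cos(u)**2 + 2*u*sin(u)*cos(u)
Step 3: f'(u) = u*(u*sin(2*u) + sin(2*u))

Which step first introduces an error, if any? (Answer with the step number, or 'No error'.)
Step 3

Step 3 is incorrect due to a wrong trig function.
The step shows: u*(u*sin(2*u) + sin(2*u))
The correct value should be: u*(u*cos(2*u) + sin(2*u))

Explanation: cos(2*u) was incorrectly written as sin(2*u): the term u*(u*cos(2*u) + sin(2*u)) was incorrectly written as u*(u*sin(2*u) + sin(2*u))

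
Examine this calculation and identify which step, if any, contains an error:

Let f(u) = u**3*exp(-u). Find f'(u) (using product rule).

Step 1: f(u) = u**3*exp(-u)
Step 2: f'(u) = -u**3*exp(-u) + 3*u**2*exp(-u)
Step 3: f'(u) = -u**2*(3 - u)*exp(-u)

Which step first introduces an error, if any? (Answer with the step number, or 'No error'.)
Step 3

Step 3 is incorrect due to a sign flip.
The step shows: -u**2*(3 - u)*exp(-u)
The correct value should be: u**2*(3 - u)*exp(-u)

Explanation: The sign of the whole expression was flipped: the term u**2*(3 - u)*exp(-u) was incorrectly written as -u**2*(3 - u)*exp(-u)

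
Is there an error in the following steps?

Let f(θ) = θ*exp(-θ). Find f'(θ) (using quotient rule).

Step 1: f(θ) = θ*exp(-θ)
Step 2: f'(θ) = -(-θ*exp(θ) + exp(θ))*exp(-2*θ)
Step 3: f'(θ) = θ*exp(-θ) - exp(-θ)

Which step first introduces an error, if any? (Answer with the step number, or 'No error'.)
Step 2

Step 2 is incorrect due to a sign flip.
The step shows: -(-θ*exp(θ) + exp(θ))*exp(-2*θ)
The correct value should be: (-θ*exp(θ) + exp(θ))*exp(-2*θ)

Explanation: The sign of the whole expression was flipped: the term (-θ*exp(θ) + exp(θ))*exp(-2*θ) was incorrectly written as -(-θ*exp(θ) + exp(θ))*exp(-2*θ)
The later steps are derived from this incorrect expression, so the error originates in Step 2.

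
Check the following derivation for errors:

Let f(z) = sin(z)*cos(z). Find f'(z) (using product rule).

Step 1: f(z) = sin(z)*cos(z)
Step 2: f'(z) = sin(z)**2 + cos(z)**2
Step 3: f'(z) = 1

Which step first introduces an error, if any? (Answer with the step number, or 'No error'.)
Step 2

Step 2 is incorrect due to a sign flip.
The step shows: sin(z)**2 + cos(z)**2
The correct value should be: -sin(z)**2 + cos(z)**2

Explanation: The sign of one term was flipped: the term -sin(z)**2 was incorrectly written as sin(z)**2
The later steps are derived from this incorrect expression, so the error originates in Step 2.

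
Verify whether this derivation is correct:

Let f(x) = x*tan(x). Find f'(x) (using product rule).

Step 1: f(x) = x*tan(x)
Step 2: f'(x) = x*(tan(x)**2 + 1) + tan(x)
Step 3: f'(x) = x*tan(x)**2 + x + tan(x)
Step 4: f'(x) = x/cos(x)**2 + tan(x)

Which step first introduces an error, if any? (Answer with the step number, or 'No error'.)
No error

All steps in this derivation are correct.
The final answer f'(x) = x/cos(x)**2 + tan(x) is valid.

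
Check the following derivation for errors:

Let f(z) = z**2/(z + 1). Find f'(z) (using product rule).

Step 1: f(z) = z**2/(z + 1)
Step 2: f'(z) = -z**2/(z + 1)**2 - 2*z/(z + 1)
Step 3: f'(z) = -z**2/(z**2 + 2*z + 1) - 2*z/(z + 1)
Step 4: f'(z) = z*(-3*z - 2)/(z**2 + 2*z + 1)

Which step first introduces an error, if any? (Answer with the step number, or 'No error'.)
Step 2

Step 2 is incorrect due to a sign flip.
The step shows: -z**2/(z + 1)**2 - 2*z/(z + 1)
The correct value should be: -z**2/(z + 1)**2 + 2*z/(z + 1)

Explanation: The sign of one term was flipped: the term 2*z/(z + 1) was incorrectly written as -2*z/(z + 1)
The later steps are derived from this incorrect expression, so the error originates in Step 2.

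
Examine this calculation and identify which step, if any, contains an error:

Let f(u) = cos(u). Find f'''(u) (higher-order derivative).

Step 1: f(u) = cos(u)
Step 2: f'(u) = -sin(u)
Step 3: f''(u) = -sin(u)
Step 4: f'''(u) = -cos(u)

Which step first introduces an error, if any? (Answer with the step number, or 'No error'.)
Step 3

Step 3 is incorrect due to a wrong trig function.
The step shows: -sin(u)
The correct value should be: -cos(u)

Explanation: cos(u) was incorrectly written as sin(u): the term -cos(u) was incorrectly written as -sin(u)
The later steps are derived from this incorrect expression, so the error originates in Step 3.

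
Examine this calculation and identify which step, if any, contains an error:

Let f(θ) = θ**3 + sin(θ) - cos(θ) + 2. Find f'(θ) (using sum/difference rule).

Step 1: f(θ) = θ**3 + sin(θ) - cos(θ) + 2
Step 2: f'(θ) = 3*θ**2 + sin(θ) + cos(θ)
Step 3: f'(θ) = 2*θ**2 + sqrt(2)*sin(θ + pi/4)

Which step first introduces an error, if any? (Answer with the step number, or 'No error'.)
Step 3

Step 3 is incorrect due to a wrong coefficient.
The step shows: 2*θ**2 + sqrt(2)*sin(θ + pi/4)
The correct value should be: 3*θ**2 + sqrt(2)*sin(θ + pi/4)

Explanation: The coefficient 3 was incorrectly written as 2: the term 3*θ**2 was incorrectly written as 2*θ**2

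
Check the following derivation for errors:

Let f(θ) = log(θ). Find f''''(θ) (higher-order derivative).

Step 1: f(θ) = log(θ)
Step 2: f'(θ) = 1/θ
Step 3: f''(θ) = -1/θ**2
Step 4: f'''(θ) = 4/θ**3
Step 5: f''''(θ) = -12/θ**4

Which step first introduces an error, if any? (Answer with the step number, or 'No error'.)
Step 4

Step 4 is incorrect due to a wrong coefficient.
The step shows: 4/θ**3
The correct value should be: 2/θ**3

Explanation: The coefficient 2 was incorrectly written as 4: the term 2/θ**3 was incorrectly written as 4/θ**3
The later steps are derived from this incorrect expression, so the error originates in Step 4.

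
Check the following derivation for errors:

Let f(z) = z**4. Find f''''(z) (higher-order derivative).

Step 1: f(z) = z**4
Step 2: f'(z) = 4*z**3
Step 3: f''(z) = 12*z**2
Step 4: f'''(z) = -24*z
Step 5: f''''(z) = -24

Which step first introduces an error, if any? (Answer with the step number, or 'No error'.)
Step 4

Step 4 is incorrect due to a sign flip.
The step shows: -24*z
The correct value should be: 24*z

Explanation: The sign of the whole expression was flipped: the term 24*z was incorrectly written as -24*z
The later steps are derived from this incorrect expression, so the error originates in Step 4.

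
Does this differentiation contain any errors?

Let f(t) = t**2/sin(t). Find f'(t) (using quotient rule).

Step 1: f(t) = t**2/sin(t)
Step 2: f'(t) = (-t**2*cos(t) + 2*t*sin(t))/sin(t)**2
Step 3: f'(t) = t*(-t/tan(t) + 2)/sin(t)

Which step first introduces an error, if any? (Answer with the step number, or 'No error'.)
No error

All steps in this derivation are correct.
The final answer f'(t) = t*(-t/tan(t) + 2)/sin(t) is valid.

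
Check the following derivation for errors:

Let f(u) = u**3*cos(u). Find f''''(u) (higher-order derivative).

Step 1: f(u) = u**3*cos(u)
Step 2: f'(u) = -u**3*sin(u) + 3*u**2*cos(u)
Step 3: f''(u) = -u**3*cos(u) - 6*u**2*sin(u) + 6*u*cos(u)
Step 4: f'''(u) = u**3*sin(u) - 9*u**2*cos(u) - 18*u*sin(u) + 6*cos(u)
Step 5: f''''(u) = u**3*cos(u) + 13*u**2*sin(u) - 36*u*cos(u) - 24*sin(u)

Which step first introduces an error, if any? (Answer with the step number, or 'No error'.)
Step 5

Step 5 is incorrect due to a wrong coefficient.
The step shows: u**3*cos(u) + 13*u**2*sin(u) - 36*u*cos(u) - 24*sin(u)
The correct value should be: u**3*cos(u) + 12*u**2*sin(u) - 36*u*cos(u) - 24*sin(u)

Explanation: The coefficient 12 was incorrectly written as 13: the term 12*u**2*sin(u) was incorrectly written as 13*u**2*sin(u)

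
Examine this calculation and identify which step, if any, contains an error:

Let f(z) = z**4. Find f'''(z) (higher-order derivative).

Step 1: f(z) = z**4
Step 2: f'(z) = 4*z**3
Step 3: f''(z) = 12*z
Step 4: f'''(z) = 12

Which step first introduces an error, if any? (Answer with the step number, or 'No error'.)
Step 3

Step 3 is incorrect due to a wrong exponent.
The step shows: 12*z
The correct value should be: 12*z**2

Explanation: The exponent 2 on z was incorrectly written as 1: the term 12*z**2 was incorrectly written as 12*z
The later steps are derived from this incorrect expression, so the error originates in Step 3.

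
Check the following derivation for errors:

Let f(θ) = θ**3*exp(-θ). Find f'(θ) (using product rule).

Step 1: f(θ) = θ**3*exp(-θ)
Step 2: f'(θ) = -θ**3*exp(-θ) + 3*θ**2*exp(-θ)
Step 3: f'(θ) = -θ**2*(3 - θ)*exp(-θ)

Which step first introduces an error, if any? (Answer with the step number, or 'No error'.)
Step 3

Step 3 is incorrect due to a sign flip.
The step shows: -θ**2*(3 - θ)*exp(-θ)
The correct value should be: θ**2*(3 - θ)*exp(-θ)

Explanation: The sign of the whole expression was flipped: the term θ**2*(3 - θ)*exp(-θ) was incorrectly written as -θ**2*(3 - θ)*exp(-θ)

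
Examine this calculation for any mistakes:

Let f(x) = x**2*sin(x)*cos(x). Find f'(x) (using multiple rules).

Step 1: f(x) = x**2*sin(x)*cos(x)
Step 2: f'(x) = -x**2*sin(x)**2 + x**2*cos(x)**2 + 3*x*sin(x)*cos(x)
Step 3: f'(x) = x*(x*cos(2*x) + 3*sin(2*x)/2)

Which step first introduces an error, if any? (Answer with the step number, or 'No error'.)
Step 2

Step 2 is incorrect due to a wrong coefficient.
The step shows: -x**2*sin(x)**2 + x**2*cos(x)**2 + 3*x*sin(x)*cos(x)
The correct value should be: -x**2*sin(x)**2 + x**2*cos(x)**2 + 2*x*sin(x)*cos(x)

Explanation: The coefficient 2 was incorrectly written as 3: the term 2*x*sin(x)*cos(x) was incorrectly written as 3*x*sin(x)*cos(x)
The later steps are derived from this incorrect expression, so the error originates in Step 2.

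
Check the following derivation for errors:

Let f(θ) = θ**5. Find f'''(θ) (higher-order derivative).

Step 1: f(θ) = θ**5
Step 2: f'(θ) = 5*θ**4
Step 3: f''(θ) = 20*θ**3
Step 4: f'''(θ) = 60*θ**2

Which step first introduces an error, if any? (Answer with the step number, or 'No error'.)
No error

All steps in this derivation are correct.
The final answer f'''(θ) = 60*θ**2 is valid.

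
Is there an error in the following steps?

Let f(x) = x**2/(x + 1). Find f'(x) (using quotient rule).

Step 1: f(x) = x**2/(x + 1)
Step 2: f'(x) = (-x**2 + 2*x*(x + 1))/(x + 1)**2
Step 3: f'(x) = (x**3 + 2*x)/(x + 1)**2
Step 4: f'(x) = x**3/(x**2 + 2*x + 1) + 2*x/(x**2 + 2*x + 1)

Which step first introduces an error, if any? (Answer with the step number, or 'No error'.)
Step 3

Step 3 is incorrect due to a wrong exponent.
The step shows: (x**3 + 2*x)/(x + 1)**2
The correct value should be: (x**2 + 2*x)/(x + 1)**2

Explanation: The exponent 2 on x was incorrectly written as 3: the term (x**2 + 2*x)/(x + 1)**2 was incorrectly written as (x**3 + 2*x)/(x + 1)**2
The later steps are derived from this incorrect expression, so the error originates in Step 3.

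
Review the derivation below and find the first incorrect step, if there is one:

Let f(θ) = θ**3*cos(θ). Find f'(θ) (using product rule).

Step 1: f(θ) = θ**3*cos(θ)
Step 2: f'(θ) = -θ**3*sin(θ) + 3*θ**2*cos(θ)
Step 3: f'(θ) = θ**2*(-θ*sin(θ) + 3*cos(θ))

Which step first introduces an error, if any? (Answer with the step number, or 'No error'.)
No error

All steps in this derivation are correct.
The final answer f'(θ) = θ**2*(-θ*sin(θ) + 3*cos(θ)) is valid.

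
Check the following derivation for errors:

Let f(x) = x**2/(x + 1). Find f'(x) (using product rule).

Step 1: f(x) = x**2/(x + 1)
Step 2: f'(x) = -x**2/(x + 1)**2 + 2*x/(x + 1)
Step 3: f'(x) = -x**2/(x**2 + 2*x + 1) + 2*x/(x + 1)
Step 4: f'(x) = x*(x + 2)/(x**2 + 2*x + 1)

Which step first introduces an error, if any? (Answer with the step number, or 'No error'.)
No error

All steps in this derivation are correct.
The final answer f'(x) = x*(x + 2)/(x**2 + 2*x + 1) is valid.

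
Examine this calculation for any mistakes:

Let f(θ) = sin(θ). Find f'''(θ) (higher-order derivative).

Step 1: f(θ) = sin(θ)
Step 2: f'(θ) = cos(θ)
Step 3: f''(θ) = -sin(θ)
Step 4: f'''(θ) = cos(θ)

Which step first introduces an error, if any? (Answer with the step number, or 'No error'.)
Step 4

Step 4 is incorrect due to a sign flip.
The step shows: cos(θ)
The correct value should be: -cos(θ)

Explanation: The sign of the whole expression was flipped: the term -cos(θ) was incorrectly written as cos(θ)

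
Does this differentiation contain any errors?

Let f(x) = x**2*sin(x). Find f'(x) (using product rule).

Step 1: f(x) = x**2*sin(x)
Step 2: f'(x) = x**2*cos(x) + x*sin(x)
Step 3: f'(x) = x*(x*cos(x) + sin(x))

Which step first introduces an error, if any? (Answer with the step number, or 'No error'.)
Step 2

Step 2 is incorrect due to a wrong coefficient.
The step shows: x**2*cos(x) + x*sin(x)
The correct value should be: x**2*cos(x) + 2*x*sin(x)

Explanation: The coefficient 2 was incorrectly written as 1: the term 2*x*sin(x) was incorrectly written as x*sin(x)
The later steps are derived from this incorrect expression, so the error originates in Step 2.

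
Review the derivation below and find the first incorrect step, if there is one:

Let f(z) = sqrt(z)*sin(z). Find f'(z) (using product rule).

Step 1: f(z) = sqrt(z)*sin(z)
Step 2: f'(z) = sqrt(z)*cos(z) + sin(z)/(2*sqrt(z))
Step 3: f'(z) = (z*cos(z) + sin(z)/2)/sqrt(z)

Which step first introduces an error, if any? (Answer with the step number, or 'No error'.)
No error

All steps in this derivation are correct.
The final answer f'(z) = (z*cos(z) + sin(z)/2)/sqrt(z) is valid.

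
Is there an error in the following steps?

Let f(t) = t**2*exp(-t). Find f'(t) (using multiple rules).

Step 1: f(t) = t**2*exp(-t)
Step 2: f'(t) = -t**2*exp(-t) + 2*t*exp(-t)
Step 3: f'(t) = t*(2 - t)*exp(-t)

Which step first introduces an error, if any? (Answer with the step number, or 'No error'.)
No error

All steps in this derivation are correct.
The final answer f'(t) = t*(2 - t)*exp(-t) is valid.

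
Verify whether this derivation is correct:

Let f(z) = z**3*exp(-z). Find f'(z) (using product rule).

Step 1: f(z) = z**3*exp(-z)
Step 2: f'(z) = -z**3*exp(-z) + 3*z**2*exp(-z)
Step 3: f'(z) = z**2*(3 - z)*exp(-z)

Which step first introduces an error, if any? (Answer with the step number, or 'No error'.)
No error

All steps in this derivation are correct.
The final answer f'(z) = z**2*(3 - z)*exp(-z) is valid.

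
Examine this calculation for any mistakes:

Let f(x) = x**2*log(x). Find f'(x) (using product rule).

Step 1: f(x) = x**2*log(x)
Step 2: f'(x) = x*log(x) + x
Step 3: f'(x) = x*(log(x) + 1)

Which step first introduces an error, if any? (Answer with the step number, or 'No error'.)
Step 2

Step 2 is incorrect due to a wrong coefficient.
The step shows: x*log(x) + x
The correct value should be: 2*x*log(x) + x

Explanation: The coefficient 2 was incorrectly written as 1: the term 2*x*log(x) was incorrectly written as x*log(x)
The later steps are derived from this incorrect expression, so the error originates in Step 2.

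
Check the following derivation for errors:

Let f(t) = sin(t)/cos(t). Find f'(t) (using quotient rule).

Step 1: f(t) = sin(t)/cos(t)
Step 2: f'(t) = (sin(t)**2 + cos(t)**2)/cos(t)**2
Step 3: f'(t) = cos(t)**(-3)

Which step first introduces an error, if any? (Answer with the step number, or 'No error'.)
Step 3

Step 3 is incorrect due to a wrong exponent.
The step shows: cos(t)**(-3)
The correct value should be: cos(t)**(-2)

Explanation: The exponent -2 on cos(t) was incorrectly written as -3: the term cos(t)**(-2) was incorrectly written as cos(t)**(-3)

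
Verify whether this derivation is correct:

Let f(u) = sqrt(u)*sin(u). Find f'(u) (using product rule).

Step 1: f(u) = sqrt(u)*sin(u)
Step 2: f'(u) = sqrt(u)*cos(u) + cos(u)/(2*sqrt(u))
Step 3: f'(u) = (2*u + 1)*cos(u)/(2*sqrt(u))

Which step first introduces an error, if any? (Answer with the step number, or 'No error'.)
Step 2

Step 2 is incorrect due to a wrong trig function.
The step shows: sqrt(u)*cos(u) + cos(u)/(2*sqrt(u))
The correct value should be: sqrt(u)*cos(u) + sin(u)/(2*sqrt(u))

Explanation: sin(u) was incorrectly written as cos(u): the term sin(u)/(2*sqrt(u)) was incorrectly written as cos(u)/(2*sqrt(u))
The later steps are derived from this incorrect expression, so the error originates in Step 2.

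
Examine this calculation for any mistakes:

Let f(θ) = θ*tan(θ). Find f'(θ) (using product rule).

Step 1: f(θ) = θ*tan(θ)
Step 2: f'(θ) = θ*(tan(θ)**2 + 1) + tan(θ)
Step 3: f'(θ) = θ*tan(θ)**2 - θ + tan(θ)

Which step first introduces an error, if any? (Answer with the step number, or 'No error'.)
Step 3

Step 3 is incorrect due to a sign flip.
The step shows: θ*tan(θ)**2 - θ + tan(θ)
The correct value should be: θ*tan(θ)**2 + θ + tan(θ)

Explanation: The sign of one term was flipped: the term θ was incorrectly written as -θ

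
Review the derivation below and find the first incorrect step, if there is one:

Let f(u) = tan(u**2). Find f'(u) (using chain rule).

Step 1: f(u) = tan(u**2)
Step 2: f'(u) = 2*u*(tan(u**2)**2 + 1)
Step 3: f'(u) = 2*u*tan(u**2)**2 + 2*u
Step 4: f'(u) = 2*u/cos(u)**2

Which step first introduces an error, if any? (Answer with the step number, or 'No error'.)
Step 4

Step 4 is incorrect due to a wrong exponent.
The step shows: 2*u/cos(u)**2
The correct value should be: 2*u/cos(u**2)**2

Explanation: The exponent 2 on u was incorrectly written as 1: the term 2*u/cos(u**2)**2 was incorrectly written as 2*u/cos(u)**2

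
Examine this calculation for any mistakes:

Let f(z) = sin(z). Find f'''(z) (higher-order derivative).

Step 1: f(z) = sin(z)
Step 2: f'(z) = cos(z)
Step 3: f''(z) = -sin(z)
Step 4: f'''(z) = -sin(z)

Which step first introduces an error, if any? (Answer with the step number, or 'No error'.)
Step 4

Step 4 is incorrect due to a wrong trig function.
The step shows: -sin(z)
The correct value should be: -cos(z)

Explanation: cos(z) was incorrectly written as sin(z): the term -cos(z) was incorrectly written as -sin(z)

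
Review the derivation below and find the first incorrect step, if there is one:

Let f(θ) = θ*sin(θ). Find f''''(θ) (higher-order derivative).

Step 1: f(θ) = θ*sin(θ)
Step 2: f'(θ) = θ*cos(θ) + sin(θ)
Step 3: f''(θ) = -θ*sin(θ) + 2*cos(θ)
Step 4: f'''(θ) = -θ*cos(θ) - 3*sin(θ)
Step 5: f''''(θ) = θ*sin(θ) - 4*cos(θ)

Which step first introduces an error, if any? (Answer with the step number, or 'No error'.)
No error

All steps in this derivation are correct.
The final answer f''''(θ) = θ*sin(θ) - 4*cos(θ) is valid.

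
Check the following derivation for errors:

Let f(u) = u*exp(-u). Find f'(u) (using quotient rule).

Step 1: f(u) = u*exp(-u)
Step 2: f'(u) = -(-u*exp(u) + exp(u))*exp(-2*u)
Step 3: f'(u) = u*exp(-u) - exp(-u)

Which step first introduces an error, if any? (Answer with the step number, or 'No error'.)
Step 2

Step 2 is incorrect due to a sign flip.
The step shows: -(-u*exp(u) + exp(u))*exp(-2*u)
The correct value should be: (-u*exp(u) + exp(u))*exp(-2*u)

Explanation: The sign of the whole expression was flipped: the term (-u*exp(u) + exp(u))*exp(-2*u) was incorrectly written as -(-u*exp(u) + exp(u))*exp(-2*u)
The later steps are derived from this incorrect expression, so the error originates in Step 2.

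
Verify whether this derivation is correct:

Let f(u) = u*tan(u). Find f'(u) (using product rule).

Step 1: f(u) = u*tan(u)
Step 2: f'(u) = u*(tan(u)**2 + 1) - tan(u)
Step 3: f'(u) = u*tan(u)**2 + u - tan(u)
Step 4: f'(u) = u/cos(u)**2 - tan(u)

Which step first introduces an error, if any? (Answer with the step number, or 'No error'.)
Step 2

Step 2 is incorrect due to a sign flip.
The step shows: u*(tan(u)**2 + 1) - tan(u)
The correct value should be: u*(tan(u)**2 + 1) + tan(u)

Explanation: The sign of one term was flipped: the term tan(u) was incorrectly written as -tan(u)
The later steps are derived from this incorrect expression, so the error originates in Step 2.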